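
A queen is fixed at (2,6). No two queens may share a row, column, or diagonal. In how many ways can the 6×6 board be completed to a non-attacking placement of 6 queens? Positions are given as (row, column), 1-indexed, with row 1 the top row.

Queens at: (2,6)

1

Branch on row 1: col 1 → 0; col 2 → 0; col 3 → 1; col 4 → 0.
Sum: 0 + 0 + 1 + 0 = 1.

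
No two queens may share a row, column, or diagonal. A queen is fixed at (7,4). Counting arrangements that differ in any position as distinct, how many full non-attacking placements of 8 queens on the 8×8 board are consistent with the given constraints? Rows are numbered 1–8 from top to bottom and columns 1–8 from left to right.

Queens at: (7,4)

8

Branch on row 1: col 1 → 0; col 2 → 0; col 3 → 3; col 5 → 3; col 6 → 1; col 7 → 0; col 8 → 1.
Sum: 0 + 0 + 3 + 3 + 1 + 0 + 1 = 8.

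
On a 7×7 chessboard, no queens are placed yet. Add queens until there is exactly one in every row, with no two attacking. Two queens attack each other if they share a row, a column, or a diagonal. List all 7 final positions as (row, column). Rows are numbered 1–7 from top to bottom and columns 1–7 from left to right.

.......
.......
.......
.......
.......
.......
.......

Row 1: Safe: 1, 2, 3, 4, 5, 6, 7. Place at column 3.
Row 2: attacked by (1,3)→{2,3,4}. Safe: 1, 5, 6, 7. Place at column 7.
Row 3: attacked by (1,3)→{1,3,5}; (2,7)→{6,7}. Safe: 2, 4. Place at column 2.
Row 4: attacked by (1,3)→{3,6}; (2,7)→{5,7}; (3,2)→{1,2,3}. Safe: 4. Place at column 4.
Row 5: attacked by (1,3)→{3,7}; (2,7)→{4,7}; (3,2)→{2,4}; (4,4)→{3,4,5}. Safe: 1, 6. Place at column 6.
Row 6: attacked by (1,3)→{3}; (2,7)→{3,7}; (3,2)→{2,5}; (4,4)→{2,4,6}; (5,6)→{5,6,7}. Safe: 1. Place at column 1.
Row 7: attacked by (1,3)→{3}; (2,7)→{2,7}; (3,2)→{2,6}; (4,4)→{1,4,7}; (5,6)→{4,6}; (6,1)→{1,2}. Safe: 5. Place at column 5.
Columns [3, 7, 2, 4, 6, 1, 5], r−c [-2, -5, 1, 0, -1, 5, 2], r+c [4, 9, 5, 8, 11, 7, 12] are all distinct, so no two queens attack.

(1,3) (2,7) (3,2) (4,4) (5,6) (6,1) (7,5)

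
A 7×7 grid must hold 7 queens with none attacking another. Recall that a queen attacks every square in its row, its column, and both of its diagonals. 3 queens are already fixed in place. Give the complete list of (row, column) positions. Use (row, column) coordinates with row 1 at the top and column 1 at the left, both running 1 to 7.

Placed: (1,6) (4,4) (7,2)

Row 2: attacked by (1,6)→{5,6,7}; (4,4)→{2,4,6}; (7,2)→{2,7}. Safe: 1, 3. Place at column 3.
Row 3: attacked by (1,6)→{4,6}; (2,3)→{2,3,4}; (4,4)→{3,4,5}; (7,2)→{2,6}. Safe: 1, 7. Place at column 7.
Row 5: attacked by (1,6)→{2,6}; (2,3)→{3,6}; (3,7)→{5,7}; (4,4)→{3,4,5}; (7,2)→{2,4}. Safe: 1. Place at column 1.
Row 6: attacked by (1,6)→{1,6}; (2,3)→{3,7}; (3,7)→{4,7}; (4,4)→{2,4,6}; (5,1)→{1,2}; (7,2)→{1,2,3}. Safe: 5. Place at column 5.
Columns [6, 3, 7, 4, 1, 5, 2], r−c [-5, -1, -4, 0, 4, 1, 5], r+c [7, 5, 10, 8, 6, 11, 9] are all distinct, so no two queens attack.

(1,6) (2,3) (3,7) (4,4) (5,1) (6,5) (7,2)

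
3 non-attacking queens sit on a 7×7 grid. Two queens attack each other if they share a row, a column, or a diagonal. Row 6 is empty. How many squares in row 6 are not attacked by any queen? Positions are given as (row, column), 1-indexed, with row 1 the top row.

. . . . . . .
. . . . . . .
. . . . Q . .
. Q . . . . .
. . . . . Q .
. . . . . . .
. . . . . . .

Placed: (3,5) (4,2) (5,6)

(3,5) attacks row 6 at column 5 and diagonals 2.
(4,2) attacks row 6 at column 2 and diagonals 4.
(5,6) attacks row 6 at column 6 and diagonals 5, 7.
Attacked columns: {2, 4, 5, 6, 7}. Safe: {1, 3}.

2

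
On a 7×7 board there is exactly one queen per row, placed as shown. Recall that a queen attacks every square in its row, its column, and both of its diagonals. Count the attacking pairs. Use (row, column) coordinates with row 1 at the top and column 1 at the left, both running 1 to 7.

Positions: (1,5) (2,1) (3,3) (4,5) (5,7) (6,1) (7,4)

Same column: (1,5)–(4,5) (column 5); (2,1)–(6,1) (column 1).
Same diagonal: (1,5)–(3,3) (|1−3| = |5−3| = 2).
Total attacking pairs: 3.

3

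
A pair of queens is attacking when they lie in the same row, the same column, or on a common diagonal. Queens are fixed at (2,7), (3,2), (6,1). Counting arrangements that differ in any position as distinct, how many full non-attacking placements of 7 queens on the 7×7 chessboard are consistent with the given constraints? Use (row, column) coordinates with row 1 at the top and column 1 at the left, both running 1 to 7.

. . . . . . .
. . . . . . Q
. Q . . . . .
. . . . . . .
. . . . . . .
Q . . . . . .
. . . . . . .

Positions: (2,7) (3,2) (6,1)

3

Branch on row 1: col 3 → 1; col 5 → 2.
Sum: 1 + 2 = 3.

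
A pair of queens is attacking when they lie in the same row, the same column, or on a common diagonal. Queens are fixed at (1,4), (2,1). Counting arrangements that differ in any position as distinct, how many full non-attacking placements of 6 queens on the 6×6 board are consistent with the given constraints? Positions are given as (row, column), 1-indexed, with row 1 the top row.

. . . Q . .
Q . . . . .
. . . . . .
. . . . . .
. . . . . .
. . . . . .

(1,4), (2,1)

1

Branch on row 3: col 3 → 0; col 5 → 1.
Sum: 0 + 1 = 1.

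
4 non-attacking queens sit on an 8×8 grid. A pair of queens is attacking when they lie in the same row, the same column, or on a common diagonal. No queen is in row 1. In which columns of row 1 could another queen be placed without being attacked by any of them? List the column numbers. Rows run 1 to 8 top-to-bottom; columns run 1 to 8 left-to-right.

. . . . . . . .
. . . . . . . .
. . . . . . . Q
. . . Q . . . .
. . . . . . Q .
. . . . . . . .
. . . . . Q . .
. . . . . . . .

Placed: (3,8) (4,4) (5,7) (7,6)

(3,8) attacks row 1 at column 8 and diagonals 6.
(4,4) attacks row 1 at column 4 and diagonals 1, 7.
(5,7) attacks row 1 at column 7 and diagonals 3.
(7,6) attacks row 1 at column 6.
Attacked columns: {1, 3, 4, 6, 7, 8}. Safe: {2, 5}.

columns 2, 5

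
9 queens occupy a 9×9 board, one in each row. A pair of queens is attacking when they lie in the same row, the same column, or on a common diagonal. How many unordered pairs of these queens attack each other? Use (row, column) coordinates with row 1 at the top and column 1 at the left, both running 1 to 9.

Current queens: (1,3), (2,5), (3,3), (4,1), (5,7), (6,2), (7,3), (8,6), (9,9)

Same column: (1,3)–(3,3) (column 3); (1,3)–(7,3) (column 3); (3,3)–(7,3) (column 3).
Same diagonal: (1,3)–(5,7) (|1−5| = |3−7| = 4); (3,3)–(9,9) (|3−9| = |3−9| = 6); (6,2)–(7,3) (|6−7| = |2−3| = 1).
Total attacking pairs: 6.

6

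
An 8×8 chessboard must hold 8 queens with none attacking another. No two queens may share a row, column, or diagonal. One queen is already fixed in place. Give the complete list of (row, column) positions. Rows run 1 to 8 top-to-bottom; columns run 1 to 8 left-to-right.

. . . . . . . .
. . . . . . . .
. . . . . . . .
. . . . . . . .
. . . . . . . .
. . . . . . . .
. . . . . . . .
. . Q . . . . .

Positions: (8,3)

Row 1: attacked by (8,3)→{3}. Safe: 1, 2, 4, 5, 6, 7, 8. Place at column 6.
Row 2: attacked by (1,6)→{5,6,7}; (8,3)→{3}. Safe: 1, 2, 4, 8. Place at column 8.
Row 3: attacked by (1,6)→{4,6,8}; (2,8)→{7,8}; (8,3)→{3,8}. Safe: 1, 2, 5. Place at column 2.
Row 4: attacked by (1,6)→{3,6}; (2,8)→{6,8}; (3,2)→{1,2,3}; (8,3)→{3,7}. Safe: 4, 5. Place at column 4.
Row 5: attacked by (1,6)→{2,6}; (2,8)→{5,8}; (3,2)→{2,4}; (4,4)→{3,4,5}; (8,3)→{3,6}. Safe: 1, 7. Place at column 1.
Row 6: attacked by (1,6)→{1,6}; (2,8)→{4,8}; (3,2)→{2,5}; (4,4)→{2,4,6}; (5,1)→{1,2}; (8,3)→{1,3,5}. Safe: 7. Place at column 7.
Row 7: attacked by (1,6)→{6}; (2,8)→{3,8}; (3,2)→{2,6}; (4,4)→{1,4,7}; (5,1)→{1,3}; (6,7)→{6,7,8}; (8,3)→{2,3,4}. Safe: 5. Place at column 5.
Columns [6, 8, 2, 4, 1, 7, 5, 3], r−c [-5, -6, 1, 0, 4, -1, 2, 5], r+c [7, 10, 5, 8, 6, 13, 12, 11] are all distinct, so no two queens attack.

(1,6) (2,8) (3,2) (4,4) (5,1) (6,7) (7,5) (8,3)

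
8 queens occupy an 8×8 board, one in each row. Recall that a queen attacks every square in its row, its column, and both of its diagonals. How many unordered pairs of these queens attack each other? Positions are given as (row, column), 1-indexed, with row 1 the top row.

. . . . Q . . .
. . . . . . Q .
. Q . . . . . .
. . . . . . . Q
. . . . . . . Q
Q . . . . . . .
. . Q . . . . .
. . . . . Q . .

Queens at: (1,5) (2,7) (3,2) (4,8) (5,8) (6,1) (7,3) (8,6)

2

Same column: (4,8)–(5,8) (column 8).
Same diagonal: (1,5)–(4,8) (|1−4| = |5−8| = 3).
Total attacking pairs: 2.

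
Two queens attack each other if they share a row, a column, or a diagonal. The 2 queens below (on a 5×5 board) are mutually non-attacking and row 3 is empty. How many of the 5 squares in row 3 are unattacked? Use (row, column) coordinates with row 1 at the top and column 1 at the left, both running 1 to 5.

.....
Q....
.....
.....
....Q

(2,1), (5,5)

1

(2,1) attacks row 3 at column 1 and diagonals 2.
(5,5) attacks row 3 at column 5 and diagonals 3.
Attacked columns: {1, 2, 3, 5}. Safe: {4}.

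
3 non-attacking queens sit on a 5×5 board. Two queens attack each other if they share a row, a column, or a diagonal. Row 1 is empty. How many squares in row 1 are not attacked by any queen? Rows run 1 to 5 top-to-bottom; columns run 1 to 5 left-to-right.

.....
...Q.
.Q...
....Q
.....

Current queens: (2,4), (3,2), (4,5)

1

(2,4) attacks row 1 at column 4 and diagonals 3, 5.
(3,2) attacks row 1 at column 2 and diagonals 4.
(4,5) attacks row 1 at column 5 and diagonals 2.
Attacked columns: {2, 3, 4, 5}. Safe: {1}.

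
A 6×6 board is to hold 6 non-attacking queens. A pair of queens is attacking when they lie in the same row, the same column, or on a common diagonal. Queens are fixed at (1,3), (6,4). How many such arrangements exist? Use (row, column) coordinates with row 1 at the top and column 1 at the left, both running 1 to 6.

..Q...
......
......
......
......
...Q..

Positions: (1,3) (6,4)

Branch on row 2: col 1 → 0; col 5 → 0; col 6 → 1.
Sum: 0 + 0 + 1 = 1.

1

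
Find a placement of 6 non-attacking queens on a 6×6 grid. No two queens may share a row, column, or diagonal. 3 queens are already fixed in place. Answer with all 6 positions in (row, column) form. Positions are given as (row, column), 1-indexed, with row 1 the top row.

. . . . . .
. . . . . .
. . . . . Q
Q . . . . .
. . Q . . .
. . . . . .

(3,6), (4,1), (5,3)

(1,2) (2,4) (3,6) (4,1) (5,3) (6,5)

Row 1: attacked by (3,6)→{4,6}; (4,1)→{1,4}; (5,3)→{3}. Safe: 2, 5. Place at column 2.
Row 2: attacked by (1,2)→{1,2,3}; (3,6)→{5,6}; (4,1)→{1,3}; (5,3)→{3,6}. Safe: 4. Place at column 4.
Row 6: attacked by (1,2)→{2}; (2,4)→{4}; (3,6)→{3,6}; (4,1)→{1,3}; (5,3)→{2,3,4}. Safe: 5. Place at column 5.
Columns [2, 4, 6, 1, 3, 5], r−c [-1, -2, -3, 3, 2, 1], r+c [3, 6, 9, 5, 8, 11] are all distinct, so no two queens attack.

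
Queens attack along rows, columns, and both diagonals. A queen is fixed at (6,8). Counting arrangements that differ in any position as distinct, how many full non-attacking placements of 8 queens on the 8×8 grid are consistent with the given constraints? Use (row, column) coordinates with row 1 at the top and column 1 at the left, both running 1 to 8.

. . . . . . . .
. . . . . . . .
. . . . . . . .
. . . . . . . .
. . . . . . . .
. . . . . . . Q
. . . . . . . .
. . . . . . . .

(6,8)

16

Branch on row 1: col 1 → 0; col 2 → 3; col 4 → 4; col 5 → 4; col 6 → 4; col 7 → 1.
Sum: 0 + 3 + 4 + 4 + 4 + 1 = 16.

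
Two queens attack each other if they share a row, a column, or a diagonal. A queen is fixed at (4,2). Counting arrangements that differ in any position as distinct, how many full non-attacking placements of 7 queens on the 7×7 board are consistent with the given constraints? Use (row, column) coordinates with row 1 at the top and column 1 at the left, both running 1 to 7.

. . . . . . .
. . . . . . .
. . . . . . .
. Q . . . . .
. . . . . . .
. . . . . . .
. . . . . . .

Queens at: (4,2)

Branch on row 1: col 1 → 1; col 3 → 2; col 4 → 2; col 6 → 0; col 7 → 1.
Sum: 1 + 2 + 2 + 0 + 1 = 6.

6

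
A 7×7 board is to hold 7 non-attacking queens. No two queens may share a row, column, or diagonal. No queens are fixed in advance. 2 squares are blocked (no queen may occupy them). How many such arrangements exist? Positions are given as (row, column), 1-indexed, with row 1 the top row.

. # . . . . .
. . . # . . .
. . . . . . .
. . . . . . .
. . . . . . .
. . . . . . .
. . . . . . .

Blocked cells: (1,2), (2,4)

Branch on row 1: col 1 → 3; col 3 → 6; col 4 → 6; col 5 → 6; col 6 → 5; col 7 → 3.
Sum: 3 + 6 + 6 + 6 + 5 + 3 = 29.

29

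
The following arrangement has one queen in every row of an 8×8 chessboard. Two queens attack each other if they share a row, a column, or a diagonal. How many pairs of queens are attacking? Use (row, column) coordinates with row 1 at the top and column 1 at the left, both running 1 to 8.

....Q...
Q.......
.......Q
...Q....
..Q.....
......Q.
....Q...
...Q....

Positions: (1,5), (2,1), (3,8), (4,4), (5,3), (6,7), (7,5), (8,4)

Same column: (1,5)–(7,5) (column 5); (4,4)–(8,4) (column 4).
Same diagonal: (4,4)–(5,3) (|4−5| = |4−3| = 1); (5,3)–(7,5) (|5−7| = |3−5| = 2); (7,5)–(8,4) (|7−8| = |5−4| = 1).
Total attacking pairs: 5.

5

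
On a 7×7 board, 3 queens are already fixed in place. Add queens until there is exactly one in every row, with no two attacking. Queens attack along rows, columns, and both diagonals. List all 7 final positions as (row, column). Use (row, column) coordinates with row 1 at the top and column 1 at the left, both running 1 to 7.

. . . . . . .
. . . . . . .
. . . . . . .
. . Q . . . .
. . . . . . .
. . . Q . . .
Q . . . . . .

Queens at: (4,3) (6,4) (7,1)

(1,5) (2,2) (3,6) (4,3) (5,7) (6,4) (7,1)

Row 1: attacked by (4,3)→{3,6}; (6,4)→{4}; (7,1)→{1,7}. Safe: 2, 5. Place at column 5.
Row 2: attacked by (1,5)→{4,5,6}; (4,3)→{1,3,5}; (6,4)→{4}; (7,1)→{1,6}. Safe: 2, 7. Place at column 2.
Row 3: attacked by (1,5)→{3,5,7}; (2,2)→{1,2,3}; (4,3)→{2,3,4}; (6,4)→{1,4,7}; (7,1)→{1,5}. Safe: 6. Place at column 6.
Row 5: attacked by (1,5)→{1,5}; (2,2)→{2,5}; (3,6)→{4,6}; (4,3)→{2,3,4}; (6,4)→{3,4,5}; (7,1)→{1,3}. Safe: 7. Place at column 7.
Columns [5, 2, 6, 3, 7, 4, 1], r−c [-4, 0, -3, 1, -2, 2, 6], r+c [6, 4, 9, 7, 12, 10, 8] are all distinct, so no two queens attack.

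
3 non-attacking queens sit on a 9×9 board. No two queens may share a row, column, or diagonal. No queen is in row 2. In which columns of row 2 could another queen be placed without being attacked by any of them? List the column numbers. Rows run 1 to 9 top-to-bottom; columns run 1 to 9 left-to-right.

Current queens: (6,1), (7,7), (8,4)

(6,1) attacks row 2 at column 1 and diagonals 5.
(7,7) attacks row 2 at column 7 and diagonals 2.
(8,4) attacks row 2 at column 4.
Attacked columns: {1, 2, 4, 5, 7}. Safe: {3, 6, 8, 9}.

columns 3, 6, 8, 9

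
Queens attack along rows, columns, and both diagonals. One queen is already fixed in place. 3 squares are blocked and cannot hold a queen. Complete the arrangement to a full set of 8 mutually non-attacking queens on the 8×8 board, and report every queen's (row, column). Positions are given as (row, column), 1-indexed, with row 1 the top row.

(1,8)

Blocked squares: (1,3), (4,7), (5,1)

Row 2: attacked by (1,8)→{7,8}. Safe: 1, 2, 3, 4, 5, 6. Place at column 2.
Row 3: attacked by (1,8)→{6,8}; (2,2)→{1,2,3}. Safe: 4, 5, 7. Place at column 4.
Row 4: attacked by (1,8)→{5,8}; (2,2)→{2,4}; (3,4)→{3,4,5}. Blocked: 7. Safe: 1, 6. Place at column 1.
Row 5: attacked by (1,8)→{4,8}; (2,2)→{2,5}; (3,4)→{2,4,6}; (4,1)→{1,2}. Blocked: 1. Safe: 3, 7. Place at column 7.
Row 6: attacked by (1,8)→{3,8}; (2,2)→{2,6}; (3,4)→{1,4,7}; (4,1)→{1,3}; (5,7)→{6,7,8}. Safe: 5. Place at column 5.
Row 7: attacked by (1,8)→{2,8}; (2,2)→{2,7}; (3,4)→{4,8}; (4,1)→{1,4}; (5,7)→{5,7}; (6,5)→{4,5,6}. Safe: 3. Place at column 3.
Row 8: attacked by (1,8)→{1,8}; (2,2)→{2,8}; (3,4)→{4}; (4,1)→{1,5}; (5,7)→{4,7}; (6,5)→{3,5,7}; (7,3)→{2,3,4}. Safe: 6. Place at column 6.
Columns [8, 2, 4, 1, 7, 5, 3, 6], r−c [-7, 0, -1, 3, -2, 1, 4, 2], r+c [9, 4, 7, 5, 12, 11, 10, 14] are all distinct, so no two queens attack.

(1,8) (2,2) (3,4) (4,1) (5,7) (6,5) (7,3) (8,6)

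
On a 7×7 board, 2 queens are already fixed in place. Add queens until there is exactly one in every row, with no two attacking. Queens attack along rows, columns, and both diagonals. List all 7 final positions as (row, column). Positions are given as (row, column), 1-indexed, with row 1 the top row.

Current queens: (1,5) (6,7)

(1,5) (2,1) (3,6) (4,4) (5,2) (6,7) (7,3)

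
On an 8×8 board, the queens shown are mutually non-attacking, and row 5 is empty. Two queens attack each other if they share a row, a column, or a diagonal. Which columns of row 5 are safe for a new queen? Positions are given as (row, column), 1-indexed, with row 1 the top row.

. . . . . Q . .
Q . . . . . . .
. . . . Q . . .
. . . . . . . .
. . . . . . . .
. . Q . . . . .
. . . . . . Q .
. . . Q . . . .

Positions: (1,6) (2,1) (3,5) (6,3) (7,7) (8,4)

(1,6) attacks row 5 at column 6 and diagonals 2.
(2,1) attacks row 5 at column 1 and diagonals 4.
(3,5) attacks row 5 at column 5 and diagonals 3, 7.
(6,3) attacks row 5 at column 3 and diagonals 2, 4.
(7,7) attacks row 5 at column 7 and diagonals 5.
(8,4) attacks row 5 at column 4 and diagonals 1, 7.
Attacked columns: {1, 2, 3, 4, 5, 6, 7}. Safe: {8}.

columns 8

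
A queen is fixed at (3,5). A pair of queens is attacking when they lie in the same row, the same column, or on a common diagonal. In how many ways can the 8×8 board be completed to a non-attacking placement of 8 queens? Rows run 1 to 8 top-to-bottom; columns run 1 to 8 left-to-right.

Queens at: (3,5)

12

Branch on row 1: col 1 → 1; col 2 → 1; col 4 → 6; col 6 → 3; col 8 → 1.
Sum: 1 + 1 + 6 + 3 + 1 = 12.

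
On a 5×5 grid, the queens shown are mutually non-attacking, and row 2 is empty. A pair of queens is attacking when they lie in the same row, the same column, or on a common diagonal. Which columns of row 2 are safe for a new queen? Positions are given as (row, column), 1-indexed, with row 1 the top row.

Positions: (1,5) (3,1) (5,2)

(1,5) attacks row 2 at column 5 and diagonals 4.
(3,1) attacks row 2 at column 1 and diagonals 2.
(5,2) attacks row 2 at column 2 and diagonals 5.
Attacked columns: {1, 2, 4, 5}. Safe: {3}.

columns 3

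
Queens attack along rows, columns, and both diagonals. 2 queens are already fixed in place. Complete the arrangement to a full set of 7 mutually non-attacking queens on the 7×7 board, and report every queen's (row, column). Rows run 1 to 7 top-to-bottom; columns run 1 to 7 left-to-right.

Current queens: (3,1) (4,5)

Row 1: attacked by (3,1)→{1,3}; (4,5)→{2,5}. Safe: 4, 6, 7. Place at column 7.
Row 2: attacked by (1,7)→{6,7}; (3,1)→{1,2}; (4,5)→{3,5,7}. Safe: 4. Place at column 4.
Row 5: attacked by (1,7)→{3,7}; (2,4)→{1,4,7}; (3,1)→{1,3}; (4,5)→{4,5,6}. Safe: 2. Place at column 2.
Row 6: attacked by (1,7)→{2,7}; (2,4)→{4}; (3,1)→{1,4}; (4,5)→{3,5,7}; (5,2)→{1,2,3}. Safe: 6. Place at column 6.
Row 7: attacked by (1,7)→{1,7}; (2,4)→{4}; (3,1)→{1,5}; (4,5)→{2,5}; (5,2)→{2,4}; (6,6)→{5,6,7}. Safe: 3. Place at column 3.
Columns [7, 4, 1, 5, 2, 6, 3], r−c [-6, -2, 2, -1, 3, 0, 4], r+c [8, 6, 4, 9, 7, 12, 10] are all distinct, so no two queens attack.

(1,7) (2,4) (3,1) (4,5) (5,2) (6,6) (7,3)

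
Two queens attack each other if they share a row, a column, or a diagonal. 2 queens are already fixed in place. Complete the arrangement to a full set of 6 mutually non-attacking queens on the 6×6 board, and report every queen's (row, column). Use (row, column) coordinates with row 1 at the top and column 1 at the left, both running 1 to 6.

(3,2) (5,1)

Row 1: attacked by (3,2)→{2,4}; (5,1)→{1,5}. Safe: 3, 6. Place at column 3.
Row 2: attacked by (1,3)→{2,3,4}; (3,2)→{1,2,3}; (5,1)→{1,4}. Safe: 5, 6. Place at column 6.
Row 4: attacked by (1,3)→{3,6}; (2,6)→{4,6}; (3,2)→{1,2,3}; (5,1)→{1,2}. Safe: 5. Place at column 5.
Row 6: attacked by (1,3)→{3}; (2,6)→{2,6}; (3,2)→{2,5}; (4,5)→{3,5}; (5,1)→{1,2}. Safe: 4. Place at column 4.
Columns [3, 6, 2, 5, 1, 4], r−c [-2, -4, 1, -1, 4, 2], r+c [4, 8, 5, 9, 6, 10] are all distinct, so no two queens attack.

(1,3) (2,6) (3,2) (4,5) (5,1) (6,4)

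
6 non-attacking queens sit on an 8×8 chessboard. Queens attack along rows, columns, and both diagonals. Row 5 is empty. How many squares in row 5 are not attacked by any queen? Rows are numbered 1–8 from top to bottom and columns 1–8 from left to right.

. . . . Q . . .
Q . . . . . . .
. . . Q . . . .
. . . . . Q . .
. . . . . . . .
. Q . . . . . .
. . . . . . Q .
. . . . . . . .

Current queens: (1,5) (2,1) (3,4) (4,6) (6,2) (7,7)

(1,5) attacks row 5 at column 5 and diagonals 1.
(2,1) attacks row 5 at column 1 and diagonals 4.
(3,4) attacks row 5 at column 4 and diagonals 2, 6.
(4,6) attacks row 5 at column 6 and diagonals 5, 7.
(6,2) attacks row 5 at column 2 and diagonals 1, 3.
(7,7) attacks row 5 at column 7 and diagonals 5.
Attacked columns: {1, 2, 3, 4, 5, 6, 7}. Safe: {8}.

1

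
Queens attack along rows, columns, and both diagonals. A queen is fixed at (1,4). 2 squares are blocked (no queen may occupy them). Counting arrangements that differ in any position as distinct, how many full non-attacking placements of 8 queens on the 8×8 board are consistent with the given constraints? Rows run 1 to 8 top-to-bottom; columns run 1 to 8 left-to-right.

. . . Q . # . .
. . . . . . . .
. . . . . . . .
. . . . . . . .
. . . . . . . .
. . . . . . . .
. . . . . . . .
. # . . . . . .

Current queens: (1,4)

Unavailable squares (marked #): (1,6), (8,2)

15

Branch on row 2: col 1 → 1; col 2 → 6; col 6 → 2; col 7 → 3; col 8 → 3.
Sum: 1 + 6 + 2 + 3 + 3 = 15.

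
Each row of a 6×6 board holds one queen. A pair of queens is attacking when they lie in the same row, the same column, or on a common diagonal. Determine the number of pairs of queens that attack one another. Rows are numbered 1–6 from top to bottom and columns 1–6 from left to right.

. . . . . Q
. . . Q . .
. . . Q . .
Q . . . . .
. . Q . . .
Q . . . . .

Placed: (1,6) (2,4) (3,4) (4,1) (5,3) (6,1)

Same column: (2,4)–(3,4) (column 4); (4,1)–(6,1) (column 1).
Same diagonal: (1,6)–(3,4) (|1−3| = |6−4| = 2); (1,6)–(6,1) (|1−6| = |6−1| = 5); (3,4)–(6,1) (|3−6| = |4−1| = 3).
Total attacking pairs: 5.

5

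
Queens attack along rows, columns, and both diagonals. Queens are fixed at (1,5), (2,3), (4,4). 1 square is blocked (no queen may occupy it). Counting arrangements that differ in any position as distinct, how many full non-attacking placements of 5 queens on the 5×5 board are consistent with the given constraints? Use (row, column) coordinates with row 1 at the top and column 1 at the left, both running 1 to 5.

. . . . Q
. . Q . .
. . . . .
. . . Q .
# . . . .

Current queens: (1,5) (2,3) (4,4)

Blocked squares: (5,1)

1

Branch on row 3: col 1 → 1.
Sum: 1 = 1.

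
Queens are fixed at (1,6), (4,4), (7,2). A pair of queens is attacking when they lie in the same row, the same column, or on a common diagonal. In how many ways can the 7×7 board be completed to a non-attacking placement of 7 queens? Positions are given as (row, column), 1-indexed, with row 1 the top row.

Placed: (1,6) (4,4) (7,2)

2

Branch on row 2: col 1 → 0; col 3 → 2.
Sum: 0 + 2 = 2.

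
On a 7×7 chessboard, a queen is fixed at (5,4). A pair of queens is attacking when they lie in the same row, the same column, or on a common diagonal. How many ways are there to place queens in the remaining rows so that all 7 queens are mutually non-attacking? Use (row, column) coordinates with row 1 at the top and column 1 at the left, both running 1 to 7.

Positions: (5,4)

Branch on row 1: col 1 → 0; col 2 → 1; col 3 → 1; col 5 → 1; col 6 → 1; col 7 → 0.
Sum: 0 + 1 + 1 + 1 + 1 + 0 = 4.

4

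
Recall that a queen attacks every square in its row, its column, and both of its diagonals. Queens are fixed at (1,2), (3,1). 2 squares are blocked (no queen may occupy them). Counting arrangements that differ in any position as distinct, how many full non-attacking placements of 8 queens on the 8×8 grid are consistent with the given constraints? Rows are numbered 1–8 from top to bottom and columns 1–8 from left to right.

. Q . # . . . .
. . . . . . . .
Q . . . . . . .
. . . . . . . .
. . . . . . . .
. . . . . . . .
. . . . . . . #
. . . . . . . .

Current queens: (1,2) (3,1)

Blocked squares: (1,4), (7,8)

1

Branch on row 2: col 4 → 0; col 5 → 0; col 6 → 1; col 7 → 0; col 8 → 0.
Sum: 0 + 0 + 1 + 0 + 0 = 1.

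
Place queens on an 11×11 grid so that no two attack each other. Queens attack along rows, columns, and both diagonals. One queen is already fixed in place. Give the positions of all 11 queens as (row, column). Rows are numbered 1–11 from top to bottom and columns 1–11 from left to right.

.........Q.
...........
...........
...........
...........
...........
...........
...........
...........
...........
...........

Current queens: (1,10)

(1,10) (2,8) (3,3) (4,1) (5,7) (6,2) (7,11) (8,6) (9,4) (10,9) (11,5)

Row 2: attacked by (1,10)→{9,10,11}. Safe: 1, 2, 3, 4, 5, 6, 7, 8. Place at column 8.
Row 3: attacked by (1,10)→{8,10}; (2,8)→{7,8,9}. Safe: 1, 2, 3, 4, 5, 6, 11. Place at column 3.
Row 4: attacked by (1,10)→{7,10}; (2,8)→{6,8,10}; (3,3)→{2,3,4}. Safe: 1, 5, 9, 11. Place at column 1.
Row 5: attacked by (1,10)→{6,10}; (2,8)→{5,8,11}; (3,3)→{1,3,5}; (4,1)→{1,2}. Safe: 4, 7, 9. Place at column 7.
Row 6: attacked by (1,10)→{5,10}; (2,8)→{4,8}; (3,3)→{3,6}; (4,1)→{1,3}; (5,7)→{6,7,8}. Safe: 2, 9, 11. Place at column 2.
Row 7: attacked by (1,10)→{4,10}; (2,8)→{3,8}; (3,3)→{3,7}; (4,1)→{1,4}; (5,7)→{5,7,9}; (6,2)→{1,2,3}. Safe: 6, 11. Place at column 11.
Row 8: attacked by (1,10)→{3,10}; (2,8)→{2,8}; (3,3)→{3,8}; (4,1)→{1,5}; (5,7)→{4,7,10}; (6,2)→{2,4}; (7,11)→{10,11}. Safe: 6, 9. Place at column 6.
Row 9: attacked by (1,10)→{2,10}; (2,8)→{1,8}; (3,3)→{3,9}; (4,1)→{1,6}; (5,7)→{3,7,11}; (6,2)→{2,5}; (7,11)→{9,11}; (8,6)→{5,6,7}. Safe: 4. Place at column 4.
Row 10: attacked by (1,10)→{1,10}; (2,8)→{8}; (3,3)→{3,10}; (4,1)→{1,7}; (5,7)→{2,7}; (6,2)→{2,6}; (7,11)→{8,11}; (8,6)→{4,6,8}; (9,4)→{3,4,5}. Safe: 9. Place at column 9.
Row 11: attacked by (1,10)→{10}; (2,8)→{8}; (3,3)→{3,11}; (4,1)→{1,8}; (5,7)→{1,7}; (6,2)→{2,7}; (7,11)→{7,11}; (8,6)→{3,6,9}; (9,4)→{2,4,6}; (10,9)→{8,9,10}. Safe: 5. Place at column 5.
Columns [10, 8, 3, 1, 7, 2, 11, 6, 4, 9, 5], r−c [-9, -6, 0, 3, -2, 4, -4, 2, 5, 1, 6], r+c [11, 10, 6, 5, 12, 8, 18, 14, 13, 19, 16] are all distinct, so no two queens attack.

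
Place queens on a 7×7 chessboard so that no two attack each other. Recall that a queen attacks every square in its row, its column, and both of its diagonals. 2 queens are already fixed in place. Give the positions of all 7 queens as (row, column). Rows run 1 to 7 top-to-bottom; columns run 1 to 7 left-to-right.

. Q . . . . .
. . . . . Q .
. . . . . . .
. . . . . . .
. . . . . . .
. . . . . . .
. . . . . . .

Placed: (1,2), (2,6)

(1,2) (2,6) (3,3) (4,7) (5,4) (6,1) (7,5)

Row 3: attacked by (1,2)→{2,4}; (2,6)→{5,6,7}. Safe: 1, 3. Place at column 3.
Row 4: attacked by (1,2)→{2,5}; (2,6)→{4,6}; (3,3)→{2,3,4}. Safe: 1, 7. Place at column 7.
Row 5: attacked by (1,2)→{2,6}; (2,6)→{3,6}; (3,3)→{1,3,5}; (4,7)→{6,7}. Safe: 4. Place at column 4.
Row 6: attacked by (1,2)→{2,7}; (2,6)→{2,6}; (3,3)→{3,6}; (4,7)→{5,7}; (5,4)→{3,4,5}. Safe: 1. Place at column 1.
Row 7: attacked by (1,2)→{2}; (2,6)→{1,6}; (3,3)→{3,7}; (4,7)→{4,7}; (5,4)→{2,4,6}; (6,1)→{1,2}. Safe: 5. Place at column 5.
Columns [2, 6, 3, 7, 4, 1, 5], r−c [-1, -4, 0, -3, 1, 5, 2], r+c [3, 8, 6, 11, 9, 7, 12] are all distinct, so no two queens attack.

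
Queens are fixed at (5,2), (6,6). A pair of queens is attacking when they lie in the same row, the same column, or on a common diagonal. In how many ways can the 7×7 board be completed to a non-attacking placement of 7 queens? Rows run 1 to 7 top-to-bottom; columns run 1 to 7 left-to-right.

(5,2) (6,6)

1

Branch on row 1: col 3 → 0; col 4 → 0; col 5 → 0; col 7 → 1.
Sum: 0 + 0 + 0 + 1 = 1.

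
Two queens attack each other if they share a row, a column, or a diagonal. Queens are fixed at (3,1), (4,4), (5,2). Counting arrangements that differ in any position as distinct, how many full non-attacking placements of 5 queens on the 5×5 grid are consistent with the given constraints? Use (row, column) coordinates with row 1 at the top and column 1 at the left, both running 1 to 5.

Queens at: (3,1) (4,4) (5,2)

1

Branch on row 1: col 5 → 1.
Sum: 1 = 1.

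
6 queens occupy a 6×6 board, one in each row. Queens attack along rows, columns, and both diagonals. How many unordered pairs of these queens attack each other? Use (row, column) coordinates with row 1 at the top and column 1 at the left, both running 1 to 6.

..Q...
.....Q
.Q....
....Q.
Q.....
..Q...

2

Same column: (1,3)–(6,3) (column 3).
Same diagonal: (4,5)–(6,3) (|4−6| = |5−3| = 2).
Total attacking pairs: 2.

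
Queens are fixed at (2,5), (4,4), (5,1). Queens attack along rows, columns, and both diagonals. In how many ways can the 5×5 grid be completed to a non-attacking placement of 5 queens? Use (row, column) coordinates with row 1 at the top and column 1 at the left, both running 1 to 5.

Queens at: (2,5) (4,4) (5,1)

Branch on row 1: col 2 → 0; col 3 → 1.
Sum: 0 + 1 = 1.

1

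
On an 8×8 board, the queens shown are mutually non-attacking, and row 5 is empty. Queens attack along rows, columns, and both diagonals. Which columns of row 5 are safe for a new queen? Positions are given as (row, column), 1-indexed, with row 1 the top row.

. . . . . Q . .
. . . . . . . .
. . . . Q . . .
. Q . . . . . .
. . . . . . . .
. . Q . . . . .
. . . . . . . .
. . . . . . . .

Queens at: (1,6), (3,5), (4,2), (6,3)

columns 8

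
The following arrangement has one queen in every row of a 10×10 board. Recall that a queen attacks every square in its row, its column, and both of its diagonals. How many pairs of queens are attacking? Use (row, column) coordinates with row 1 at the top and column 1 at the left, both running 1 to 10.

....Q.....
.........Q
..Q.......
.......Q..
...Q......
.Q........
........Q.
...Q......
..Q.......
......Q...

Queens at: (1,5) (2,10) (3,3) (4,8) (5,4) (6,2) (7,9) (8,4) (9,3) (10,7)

11

Same column: (3,3)–(9,3) (column 3); (5,4)–(8,4) (column 4).
Same diagonal: (1,5)–(3,3) (|1−3| = |5−3| = 2); (1,5)–(4,8) (|1−4| = |5−8| = 3); (2,10)–(4,8) (|2−4| = |10−8| = 2); (2,10)–(8,4) (|2−8| = |10−4| = 6); (2,10)–(9,3) (|2−9| = |10−3| = 7); (4,8)–(8,4) (|4−8| = |8−4| = 4); (4,8)–(9,3) (|4−9| = |8−3| = 5); (6,2)–(8,4) (|6−8| = |2−4| = 2); (8,4)–(9,3) (|8−9| = |4−3| = 1).
Total attacking pairs: 11.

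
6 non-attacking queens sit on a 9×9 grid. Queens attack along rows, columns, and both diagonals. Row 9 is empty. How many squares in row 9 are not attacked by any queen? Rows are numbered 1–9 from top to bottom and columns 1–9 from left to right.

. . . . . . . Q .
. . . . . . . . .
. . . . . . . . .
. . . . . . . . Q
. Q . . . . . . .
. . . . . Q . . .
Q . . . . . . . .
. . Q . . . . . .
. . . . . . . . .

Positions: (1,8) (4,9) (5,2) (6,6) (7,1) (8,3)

(1,8) attacks row 9 at column 8.
(4,9) attacks row 9 at column 9 and diagonals 4.
(5,2) attacks row 9 at column 2 and diagonals 6.
(6,6) attacks row 9 at column 6 and diagonals 3, 9.
(7,1) attacks row 9 at column 1 and diagonals 3.
(8,3) attacks row 9 at column 3 and diagonals 2, 4.
Attacked columns: {1, 2, 3, 4, 6, 8, 9}. Safe: {5, 7}.

2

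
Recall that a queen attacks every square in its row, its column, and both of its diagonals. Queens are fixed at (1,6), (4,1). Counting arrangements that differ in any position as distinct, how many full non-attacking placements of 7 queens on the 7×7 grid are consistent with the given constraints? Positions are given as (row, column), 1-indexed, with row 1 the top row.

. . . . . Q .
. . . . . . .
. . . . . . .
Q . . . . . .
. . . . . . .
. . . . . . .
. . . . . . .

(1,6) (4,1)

Branch on row 2: col 2 → 1; col 4 → 1.
Sum: 1 + 1 = 2.

2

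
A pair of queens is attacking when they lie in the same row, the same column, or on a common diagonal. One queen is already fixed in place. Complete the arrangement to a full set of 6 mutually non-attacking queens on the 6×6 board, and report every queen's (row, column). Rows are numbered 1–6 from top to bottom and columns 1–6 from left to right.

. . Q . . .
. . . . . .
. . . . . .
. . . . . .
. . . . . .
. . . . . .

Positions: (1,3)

Row 2: attacked by (1,3)→{2,3,4}. Safe: 1, 5, 6. Place at column 6.
Row 3: attacked by (1,3)→{1,3,5}; (2,6)→{5,6}. Safe: 2, 4. Place at column 2.
Row 4: attacked by (1,3)→{3,6}; (2,6)→{4,6}; (3,2)→{1,2,3}. Safe: 5. Place at column 5.
Row 5: attacked by (1,3)→{3}; (2,6)→{3,6}; (3,2)→{2,4}; (4,5)→{4,5,6}. Safe: 1. Place at column 1.
Row 6: attacked by (1,3)→{3}; (2,6)→{2,6}; (3,2)→{2,5}; (4,5)→{3,5}; (5,1)→{1,2}. Safe: 4. Place at column 4.
Columns [3, 6, 2, 5, 1, 4], r−c [-2, -4, 1, -1, 4, 2], r+c [4, 8, 5, 9, 6, 10] are all distinct, so no two queens attack.

(1,3) (2,6) (3,2) (4,5) (5,1) (6,4)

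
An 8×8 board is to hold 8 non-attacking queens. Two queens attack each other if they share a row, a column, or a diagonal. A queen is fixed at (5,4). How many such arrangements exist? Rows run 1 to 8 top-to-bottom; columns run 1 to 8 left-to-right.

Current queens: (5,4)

8

Branch on row 1: col 1 → 0; col 2 → 1; col 3 → 3; col 5 → 1; col 6 → 3; col 7 → 0.
Sum: 0 + 1 + 3 + 1 + 3 + 0 = 8.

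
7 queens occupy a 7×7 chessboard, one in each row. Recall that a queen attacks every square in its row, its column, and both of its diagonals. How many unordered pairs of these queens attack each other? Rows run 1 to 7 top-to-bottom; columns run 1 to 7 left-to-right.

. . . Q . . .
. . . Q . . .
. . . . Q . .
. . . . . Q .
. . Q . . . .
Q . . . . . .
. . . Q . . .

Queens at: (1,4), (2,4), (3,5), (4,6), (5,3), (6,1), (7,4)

7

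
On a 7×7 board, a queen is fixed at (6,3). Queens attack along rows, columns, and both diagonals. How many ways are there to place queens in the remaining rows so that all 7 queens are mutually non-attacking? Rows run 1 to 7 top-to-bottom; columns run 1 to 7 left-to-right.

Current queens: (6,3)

Branch on row 1: col 1 → 0; col 2 → 3; col 4 → 1; col 5 → 0; col 6 → 1; col 7 → 1.
Sum: 0 + 3 + 1 + 0 + 1 + 1 = 6.

6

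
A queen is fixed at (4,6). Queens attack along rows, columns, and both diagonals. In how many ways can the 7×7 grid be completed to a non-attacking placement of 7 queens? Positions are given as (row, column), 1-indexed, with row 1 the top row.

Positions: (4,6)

Branch on row 1: col 1 → 1; col 2 → 0; col 4 → 2; col 5 → 2; col 7 → 1.
Sum: 1 + 0 + 2 + 2 + 1 = 6.

6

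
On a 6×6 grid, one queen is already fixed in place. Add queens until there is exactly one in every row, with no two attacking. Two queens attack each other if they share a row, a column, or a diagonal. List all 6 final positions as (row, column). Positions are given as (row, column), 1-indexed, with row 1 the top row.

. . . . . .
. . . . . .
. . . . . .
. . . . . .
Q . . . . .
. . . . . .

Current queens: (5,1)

Row 1: attacked by (5,1)→{1,5}. Safe: 2, 3, 4, 6. Place at column 3.
Row 2: attacked by (1,3)→{2,3,4}; (5,1)→{1,4}. Safe: 5, 6. Place at column 6.
Row 3: attacked by (1,3)→{1,3,5}; (2,6)→{5,6}; (5,1)→{1,3}. Safe: 2, 4. Place at column 2.
Row 4: attacked by (1,3)→{3,6}; (2,6)→{4,6}; (3,2)→{1,2,3}; (5,1)→{1,2}. Safe: 5. Place at column 5.
Row 6: attacked by (1,3)→{3}; (2,6)→{2,6}; (3,2)→{2,5}; (4,5)→{3,5}; (5,1)→{1,2}. Safe: 4. Place at column 4.
Columns [3, 6, 2, 5, 1, 4], r−c [-2, -4, 1, -1, 4, 2], r+c [4, 8, 5, 9, 6, 10] are all distinct, so no two queens attack.

(1,3) (2,6) (3,2) (4,5) (5,1) (6,4)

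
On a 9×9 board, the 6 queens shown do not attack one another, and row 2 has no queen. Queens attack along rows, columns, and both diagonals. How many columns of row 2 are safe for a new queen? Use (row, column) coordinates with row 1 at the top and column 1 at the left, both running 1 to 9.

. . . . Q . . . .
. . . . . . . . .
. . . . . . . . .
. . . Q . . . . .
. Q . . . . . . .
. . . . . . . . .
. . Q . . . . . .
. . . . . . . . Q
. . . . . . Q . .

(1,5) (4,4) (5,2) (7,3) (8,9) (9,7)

(1,5) attacks row 2 at column 5 and diagonals 4, 6.
(4,4) attacks row 2 at column 4 and diagonals 2, 6.
(5,2) attacks row 2 at column 2 and diagonals 5.
(7,3) attacks row 2 at column 3 and diagonals 8.
(8,9) attacks row 2 at column 9 and diagonals 3.
(9,7) attacks row 2 at column 7.
Attacked columns: {2, 3, 4, 5, 6, 7, 8, 9}. Safe: {1}.

1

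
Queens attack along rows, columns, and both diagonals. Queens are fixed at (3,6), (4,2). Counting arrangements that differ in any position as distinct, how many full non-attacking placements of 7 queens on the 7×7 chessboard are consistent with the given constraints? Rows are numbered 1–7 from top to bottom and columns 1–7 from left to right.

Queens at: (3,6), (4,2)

Branch on row 1: col 1 → 0; col 3 → 1; col 7 → 1.
Sum: 0 + 1 + 1 = 2.

2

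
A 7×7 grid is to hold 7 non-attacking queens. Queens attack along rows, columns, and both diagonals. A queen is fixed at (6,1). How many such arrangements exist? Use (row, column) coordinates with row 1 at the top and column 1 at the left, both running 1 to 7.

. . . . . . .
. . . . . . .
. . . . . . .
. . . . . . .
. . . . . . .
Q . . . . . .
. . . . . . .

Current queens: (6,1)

Branch on row 1: col 2 → 1; col 3 → 1; col 4 → 2; col 5 → 2; col 7 → 1.
Sum: 1 + 1 + 2 + 2 + 1 = 7.

7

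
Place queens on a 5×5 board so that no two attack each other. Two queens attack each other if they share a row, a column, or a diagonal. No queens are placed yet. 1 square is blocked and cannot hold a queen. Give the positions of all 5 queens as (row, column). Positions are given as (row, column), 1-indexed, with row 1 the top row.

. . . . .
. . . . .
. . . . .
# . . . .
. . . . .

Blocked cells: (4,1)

(1,2) (2,4) (3,1) (4,3) (5,5)

Row 1: Safe: 1, 2, 3, 4, 5. Place at column 2.
Row 2: attacked by (1,2)→{1,2,3}. Safe: 4, 5. Place at column 4.
Row 3: attacked by (1,2)→{2,4}; (2,4)→{3,4,5}. Safe: 1. Place at column 1.
Row 4: attacked by (1,2)→{2,5}; (2,4)→{2,4}; (3,1)→{1,2}. Blocked: 1. Safe: 3. Place at column 3.
Row 5: attacked by (1,2)→{2}; (2,4)→{1,4}; (3,1)→{1,3}; (4,3)→{2,3,4}. Safe: 5. Place at column 5.
Columns [2, 4, 1, 3, 5], r−c [-1, -2, 2, 1, 0], r+c [3, 6, 4, 7, 10] are all distinct, so no two queens attack.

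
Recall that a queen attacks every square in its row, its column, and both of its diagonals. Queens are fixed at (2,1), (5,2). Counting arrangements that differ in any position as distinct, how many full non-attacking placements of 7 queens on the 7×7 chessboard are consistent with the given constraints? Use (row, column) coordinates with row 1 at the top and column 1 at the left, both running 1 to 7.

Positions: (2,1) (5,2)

3

Branch on row 1: col 3 → 1; col 4 → 1; col 5 → 1; col 7 → 0.
Sum: 1 + 1 + 1 + 0 = 3.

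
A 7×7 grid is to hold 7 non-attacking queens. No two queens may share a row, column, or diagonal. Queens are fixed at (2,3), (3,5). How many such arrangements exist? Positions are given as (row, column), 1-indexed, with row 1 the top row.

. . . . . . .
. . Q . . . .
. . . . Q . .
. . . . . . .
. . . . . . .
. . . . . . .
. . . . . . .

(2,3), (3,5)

2

Branch on row 1: col 1 → 1; col 6 → 1.
Sum: 1 + 1 = 2.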